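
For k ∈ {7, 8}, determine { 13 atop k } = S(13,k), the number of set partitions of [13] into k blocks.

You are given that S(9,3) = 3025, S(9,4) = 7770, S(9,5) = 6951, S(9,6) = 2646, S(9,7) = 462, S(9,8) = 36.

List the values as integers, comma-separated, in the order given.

i=10: T(10,4)=3025+4·7770=34105 | T(10,5)=7770+5·6951=42525 | T(10,6)=6951+6·2646=22827 | T(10,7)=2646+7·462=5880 | T(10,8)=462+8·36=750
i=11: T(11,5)=34105+5·42525=246730 | T(11,6)=42525+6·22827=179487 | T(11,7)=22827+7·5880=63987 | T(11,8)=5880+8·750=11880
i=12: T(12,6)=246730+6·179487=1323652 | T(12,7)=179487+7·63987=627396 | T(12,8)=63987+8·11880=159027
i=13: T(13,7)=1323652+7·627396=5715424 | T(13,8)=627396+8·159027=1899612
Read S(13,7) = 5715424, S(13,8) = 1899612.

5715424, 1899612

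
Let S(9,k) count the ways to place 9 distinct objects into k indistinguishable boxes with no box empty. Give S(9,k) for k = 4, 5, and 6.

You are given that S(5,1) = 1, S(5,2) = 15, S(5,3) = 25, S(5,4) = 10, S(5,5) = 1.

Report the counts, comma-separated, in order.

7770, 6951, 2646

@6  (6,1):1·1+0→1, (6,2):15·2+1→31, (6,3):25·3+15→90, (6,4):10·4+25→65, (6,5):1·5+10→15, (6,6):0·6+1→1
@7  (7,2):31·2+1→63, (7,3):90·3+31→301, (7,4):65·4+90→350, (7,5):15·5+65→140, (7,6):1·6+15→21
@8  (8,3):301·3+63→966, (8,4):350·4+301→1701, (8,5):140·5+350→1050, (8,6):21·6+140→266
@9  (9,4):1701·4+966→7770, (9,5):1050·5+1701→6951, (9,6):266·6+1050→2646
Read S(9,4) = 7770, S(9,5) = 6951, S(9,6) = 2646.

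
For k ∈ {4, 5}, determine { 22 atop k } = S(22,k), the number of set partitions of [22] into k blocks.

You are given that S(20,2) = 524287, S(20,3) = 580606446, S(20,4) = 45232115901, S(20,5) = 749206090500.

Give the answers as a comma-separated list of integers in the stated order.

727778623825, 19137821912055

r21: T_21,3=3×580606446+524287=1742343625; T_21,4=4×45232115901+580606446=181509070050; T_21,5=5×749206090500+45232115901=3791262568401
r22: T_22,4=4×181509070050+1742343625=727778623825; T_22,5=5×3791262568401+181509070050=19137821912055
Read S(22,4) = 727778623825, S(22,5) = 19137821912055.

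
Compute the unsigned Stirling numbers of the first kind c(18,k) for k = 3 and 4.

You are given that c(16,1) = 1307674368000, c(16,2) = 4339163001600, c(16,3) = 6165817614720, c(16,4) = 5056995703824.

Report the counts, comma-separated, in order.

1821602444624640, 1583313975727488

i=17: T(17,2)=1307674368000+16·4339163001600=70734282393600 | T(17,3)=4339163001600+16·6165817614720=102992244837120 | T(17,4)=6165817614720+16·5056995703824=87077748875904
i=18: T(18,3)=70734282393600+17·102992244837120=1821602444624640 | T(18,4)=102992244837120+17·87077748875904=1583313975727488
Read c(18,3) = 1821602444624640, c(18,4) = 1583313975727488.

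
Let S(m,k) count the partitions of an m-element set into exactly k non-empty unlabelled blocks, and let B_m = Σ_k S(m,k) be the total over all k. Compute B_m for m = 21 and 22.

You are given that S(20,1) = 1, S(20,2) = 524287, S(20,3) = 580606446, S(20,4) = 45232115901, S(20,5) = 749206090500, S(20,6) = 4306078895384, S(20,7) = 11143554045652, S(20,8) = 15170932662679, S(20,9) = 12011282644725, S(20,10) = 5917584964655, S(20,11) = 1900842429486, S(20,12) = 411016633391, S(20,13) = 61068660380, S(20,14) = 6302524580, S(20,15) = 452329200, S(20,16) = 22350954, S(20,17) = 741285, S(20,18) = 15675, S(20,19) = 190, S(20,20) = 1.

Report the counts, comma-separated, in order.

i=21: T(21,1)=0+1·1=1 | T(21,2)=1+2·524287=1048575 | T(21,3)=524287+3·580606446=1742343625 | T(21,4)=580606446+4·45232115901=181509070050 | T(21,5)=45232115901+5·749206090500=3791262568401 | T(21,6)=749206090500+6·4306078895384=26585679462804 | T(21,7)=4306078895384+7·11143554045652=82310957214948 | T(21,8)=11143554045652+8·15170932662679=132511015347084 | T(21,9)=15170932662679+9·12011282644725=123272476465204 | T(21,10)=12011282644725+10·5917584964655=71187132291275 | T(21,11)=5917584964655+11·1900842429486=26826851689001 | T(21,12)=1900842429486+12·411016633391=6833042030178 | T(21,13)=411016633391+13·61068660380=1204909218331 | T(21,14)=61068660380+14·6302524580=149304004500 | T(21,15)=6302524580+15·452329200=13087462580 | T(21,16)=452329200+16·22350954=809944464 | T(21,17)=22350954+17·741285=34952799 | T(21,18)=741285+18·15675=1023435 | T(21,19)=15675+19·190=19285 | T(21,20)=190+20·1=210 | T(21,21)=1+21·0=1
i=22: T(22,1)=0+1·1=1 | T(22,2)=1+2·1048575=2097151 | T(22,3)=1048575+3·1742343625=5228079450 | T(22,4)=1742343625+4·181509070050=727778623825 | T(22,5)=181509070050+5·3791262568401=19137821912055 | T(22,6)=3791262568401+6·26585679462804=163305339345225 | T(22,7)=26585679462804+7·82310957214948=602762379967440 | T(22,8)=82310957214948+8·132511015347084=1142399079991620 | T(22,9)=132511015347084+9·123272476465204=1241963303533920 | T(22,10)=123272476465204+10·71187132291275=835143799377954 | T(22,11)=71187132291275+11·26826851689001=366282500870286 | T(22,12)=26826851689001+12·6833042030178=108823356051137 | T(22,13)=6833042030178+13·1204909218331=22496861868481 | T(22,14)=1204909218331+14·149304004500=3295165281331 | T(22,15)=149304004500+15·13087462580=345615943200 | T(22,16)=13087462580+16·809944464=26046574004 | T(22,17)=809944464+17·34952799=1404142047 | T(22,18)=34952799+18·1023435=53374629 | T(22,19)=1023435+19·19285=1389850 | T(22,20)=19285+20·210=23485 | T(22,21)=210+21·1=231 | T(22,22)=1+22·0=1
B_21 = ΣS(21,k) = 1+1048575+1742343625+181509070050+3791262568401+26585679462804+82310957214948+132511015347084+123272476465204+71187132291275+26826851689001+6833042030178+1204909218331+149304004500+13087462580+809944464+34952799+1023435+19285+210+1 = 474869816156751
B_22 = ΣS(22,k) = 1+2097151+5228079450+727778623825+19137821912055+163305339345225+602762379967440+1142399079991620+1241963303533920+835143799377954+366282500870286+108823356051137+22496861868481+3295165281331+345615943200+26046574004+1404142047+53374629+1389850+23485+231+1 = 4506715738447323

474869816156751, 4506715738447323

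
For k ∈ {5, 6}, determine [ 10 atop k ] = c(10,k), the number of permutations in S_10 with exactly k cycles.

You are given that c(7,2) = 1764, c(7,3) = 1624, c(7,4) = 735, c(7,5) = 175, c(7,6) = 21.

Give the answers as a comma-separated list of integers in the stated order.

i=8: T(8,3)=1764+7·1624=13132 | T(8,4)=1624+7·735=6769 | T(8,5)=735+7·175=1960 | T(8,6)=175+7·21=322
i=9: T(9,4)=13132+8·6769=67284 | T(9,5)=6769+8·1960=22449 | T(9,6)=1960+8·322=4536
i=10: T(10,5)=67284+9·22449=269325 | T(10,6)=22449+9·4536=63273
Read c(10,5) = 269325, c(10,6) = 63273.

269325, 63273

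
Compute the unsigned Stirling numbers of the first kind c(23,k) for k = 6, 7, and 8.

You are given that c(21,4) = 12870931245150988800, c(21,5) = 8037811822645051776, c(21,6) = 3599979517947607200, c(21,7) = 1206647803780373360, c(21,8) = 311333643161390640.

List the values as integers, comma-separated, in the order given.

2021687376910682741568, 720308216440924653696, 199321978221066137360

i=22: T(22,5)=12870931245150988800+21·8037811822645051776=181664979520697076096 | T(22,6)=8037811822645051776+21·3599979517947607200=83637381699544802976 | T(22,7)=3599979517947607200+21·1206647803780373360=28939583397335447760 | T(22,8)=1206647803780373360+21·311333643161390640=7744654310169576800
i=23: T(23,6)=181664979520697076096+22·83637381699544802976=2021687376910682741568 | T(23,7)=83637381699544802976+22·28939583397335447760=720308216440924653696 | T(23,8)=28939583397335447760+22·7744654310169576800=199321978221066137360
Read c(23,6) = 2021687376910682741568, c(23,7) = 720308216440924653696, c(23,8) = 199321978221066137360.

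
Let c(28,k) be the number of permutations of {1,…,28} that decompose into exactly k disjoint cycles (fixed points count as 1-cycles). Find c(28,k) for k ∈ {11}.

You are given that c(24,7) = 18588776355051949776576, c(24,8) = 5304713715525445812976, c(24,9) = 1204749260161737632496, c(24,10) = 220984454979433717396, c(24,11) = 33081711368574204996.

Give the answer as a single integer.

33819732719881270820297640

[25] T[25,8]:24*5304713715525445812976+18588776355051949776576=145901905527662649288000 · T[25,9]:24*1204749260161737632496+5304713715525445812976=34218695959407148992880 · T[25,10]:24*220984454979433717396+1204749260161737632496=6508376179668146850000 · T[25,11]:24*33081711368574204996+220984454979433717396=1014945527825214637300
[26] T[26,9]:25*34218695959407148992880+145901905527662649288000=1001369304512841374110000 · T[26,10]:25*6508376179668146850000+34218695959407148992880=196928100451110820242880 · T[26,11]:25*1014945527825214637300+6508376179668146850000=31882014375298512782500
[27] T[27,10]:26*196928100451110820242880+1001369304512841374110000=6121499916241722700424880 · T[27,11]:26*31882014375298512782500+196928100451110820242880=1025860474208872152587880
[28] T[28,11]:27*1025860474208872152587880+6121499916241722700424880=33819732719881270820297640
Read c(28,11) = 33819732719881270820297640.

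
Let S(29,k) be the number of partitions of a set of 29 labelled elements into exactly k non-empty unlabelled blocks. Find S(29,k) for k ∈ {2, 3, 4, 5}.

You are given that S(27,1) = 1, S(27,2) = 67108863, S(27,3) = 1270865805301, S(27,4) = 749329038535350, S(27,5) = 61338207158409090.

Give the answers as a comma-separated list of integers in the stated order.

i=28: T(28,1)=0+1·1=1 | T(28,2)=1+2·67108863=134217727 | T(28,3)=67108863+3·1270865805301=3812664524766 | T(28,4)=1270865805301+4·749329038535350=2998587019946701 | T(28,5)=749329038535350+5·61338207158409090=307440364830580800
i=29: T(29,2)=1+2·134217727=268435455 | T(29,3)=134217727+3·3812664524766=11438127792025 | T(29,4)=3812664524766+4·2998587019946701=11998160744311570 | T(29,5)=2998587019946701+5·307440364830580800=1540200411172850701
Read S(29,2) = 268435455, S(29,3) = 11438127792025, S(29,4) = 11998160744311570, S(29,5) = 1540200411172850701.

268435455, 11438127792025, 11998160744311570, 1540200411172850701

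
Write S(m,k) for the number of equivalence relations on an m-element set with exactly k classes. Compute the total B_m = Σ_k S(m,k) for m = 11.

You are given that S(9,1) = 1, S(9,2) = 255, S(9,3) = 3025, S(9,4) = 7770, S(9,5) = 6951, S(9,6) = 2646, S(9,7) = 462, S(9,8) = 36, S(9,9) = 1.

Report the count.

678570

@10  (10,1):1·1+0→1, (10,2):255·2+1→511, (10,3):3025·3+255→9330, (10,4):7770·4+3025→34105, (10,5):6951·5+7770→42525, (10,6):2646·6+6951→22827, (10,7):462·7+2646→5880, (10,8):36·8+462→750, (10,9):1·9+36→45, (10,10):0·10+1→1
@11  (11,1):1·1+0→1, (11,2):511·2+1→1023, (11,3):9330·3+511→28501, (11,4):34105·4+9330→145750, (11,5):42525·5+34105→246730, (11,6):22827·6+42525→179487, (11,7):5880·7+22827→63987, (11,8):750·8+5880→11880, (11,9):45·9+750→1155, (11,10):1·10+45→55, (11,11):0·11+1→1
B_11 = ΣS(11,k) = 1+1023+28501+145750+246730+179487+63987+11880+1155+55+1 = 678570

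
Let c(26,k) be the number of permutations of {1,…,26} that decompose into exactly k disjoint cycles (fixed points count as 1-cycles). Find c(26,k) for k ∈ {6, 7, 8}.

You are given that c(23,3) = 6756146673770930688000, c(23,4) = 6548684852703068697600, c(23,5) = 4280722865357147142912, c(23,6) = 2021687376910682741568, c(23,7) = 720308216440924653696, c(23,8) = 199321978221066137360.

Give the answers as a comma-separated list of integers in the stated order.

35770355645907606826362624, 13746468217967926978680000, 4144457803247115877036800

@24  (24,4):6548684852703068697600·23+6756146673770930688000→157375898285941510732800, (24,5):4280722865357147142912·23+6548684852703068697600→105005310755917452984576, (24,6):2021687376910682741568·23+4280722865357147142912→50779532534302850198976, (24,7):720308216440924653696·23+2021687376910682741568→18588776355051949776576, (24,8):199321978221066137360·23+720308216440924653696→5304713715525445812976
@25  (25,5):105005310755917452984576·24+157375898285941510732800→2677503356427960382362624, (25,6):50779532534302850198976·24+105005310755917452984576→1323714091579185857760000, (25,7):18588776355051949776576·24+50779532534302850198976→496910165055549644836800, (25,8):5304713715525445812976·24+18588776355051949776576→145901905527662649288000
@26  (26,6):1323714091579185857760000·25+2677503356427960382362624→35770355645907606826362624, (26,7):496910165055549644836800·25+1323714091579185857760000→13746468217967926978680000, (26,8):145901905527662649288000·25+496910165055549644836800→4144457803247115877036800
Read c(26,6) = 35770355645907606826362624, c(26,7) = 13746468217967926978680000, c(26,8) = 4144457803247115877036800.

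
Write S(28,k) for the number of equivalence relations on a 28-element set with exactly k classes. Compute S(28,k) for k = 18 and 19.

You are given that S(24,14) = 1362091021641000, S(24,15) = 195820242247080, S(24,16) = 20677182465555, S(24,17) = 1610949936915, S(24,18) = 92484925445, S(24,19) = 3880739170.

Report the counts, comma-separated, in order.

[25] T[25,15]:15*195820242247080+1362091021641000=4299394655347200 · T[25,16]:16*20677182465555+195820242247080=526655161695960 · T[25,17]:17*1610949936915+20677182465555=48063331393110 · T[25,18]:18*92484925445+1610949936915=3275678594925 · T[25,19]:19*3880739170+92484925445=166218969675
[26] T[26,16]:16*526655161695960+4299394655347200=12725877242482560 · T[26,17]:17*48063331393110+526655161695960=1343731795378830 · T[26,18]:18*3275678594925+48063331393110=107025546101760 · T[26,19]:19*166218969675+3275678594925=6433839018750
[27] T[27,17]:17*1343731795378830+12725877242482560=35569317763922670 · T[27,18]:18*107025546101760+1343731795378830=3270191625210510 · T[27,19]:19*6433839018750+107025546101760=229268487458010
[28] T[28,18]:18*3270191625210510+35569317763922670=94432767017711850 · T[28,19]:19*229268487458010+3270191625210510=7626292886912700
Read S(28,18) = 94432767017711850, S(28,19) = 7626292886912700.

94432767017711850, 7626292886912700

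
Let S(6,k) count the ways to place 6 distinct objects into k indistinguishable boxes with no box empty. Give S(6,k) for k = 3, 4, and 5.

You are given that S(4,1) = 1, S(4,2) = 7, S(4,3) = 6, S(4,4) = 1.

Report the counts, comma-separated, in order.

90, 65, 15

row 5: T[5][2]=2·7+1=15  T[5][3]=3·6+7=25  T[5][4]=4·1+6=10  T[5][5]=5·0+1=1
row 6: T[6][3]=3·25+15=90  T[6][4]=4·10+25=65  T[6][5]=5·1+10=15
Read S(6,3) = 90, S(6,4) = 65, S(6,5) = 15.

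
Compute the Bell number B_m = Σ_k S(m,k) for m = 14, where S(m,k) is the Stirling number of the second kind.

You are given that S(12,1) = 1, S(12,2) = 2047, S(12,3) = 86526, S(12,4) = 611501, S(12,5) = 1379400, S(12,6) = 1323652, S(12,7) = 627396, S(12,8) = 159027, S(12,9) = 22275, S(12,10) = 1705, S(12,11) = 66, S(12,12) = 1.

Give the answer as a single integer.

190899322

[13] T[13,1]:1*1+0=1 · T[13,2]:2*2047+1=4095 · T[13,3]:3*86526+2047=261625 · T[13,4]:4*611501+86526=2532530 · T[13,5]:5*1379400+611501=7508501 · T[13,6]:6*1323652+1379400=9321312 · T[13,7]:7*627396+1323652=5715424 · T[13,8]:8*159027+627396=1899612 · T[13,9]:9*22275+159027=359502 · T[13,10]:10*1705+22275=39325 · T[13,11]:11*66+1705=2431 · T[13,12]:12*1+66=78 · T[13,13]:13*0+1=1
[14] T[14,1]:1*1+0=1 · T[14,2]:2*4095+1=8191 · T[14,3]:3*261625+4095=788970 · T[14,4]:4*2532530+261625=10391745 · T[14,5]:5*7508501+2532530=40075035 · T[14,6]:6*9321312+7508501=63436373 · T[14,7]:7*5715424+9321312=49329280 · T[14,8]:8*1899612+5715424=20912320 · T[14,9]:9*359502+1899612=5135130 · T[14,10]:10*39325+359502=752752 · T[14,11]:11*2431+39325=66066 · T[14,12]:12*78+2431=3367 · T[14,13]:13*1+78=91 · T[14,14]:14*0+1=1
B_14 = ΣS(14,k) = 1+8191+788970+10391745+40075035+63436373+49329280+20912320+5135130+752752+66066+3367+91+1 = 190899322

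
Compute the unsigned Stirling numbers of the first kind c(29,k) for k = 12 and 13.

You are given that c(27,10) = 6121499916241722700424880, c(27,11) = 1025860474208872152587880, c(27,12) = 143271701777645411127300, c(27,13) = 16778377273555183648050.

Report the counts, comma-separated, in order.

170857232541629621904997080, 21590257290787088602515180

i=28: T(28,11)=6121499916241722700424880+27·1025860474208872152587880=33819732719881270820297640 | T(28,12)=1025860474208872152587880+27·143271701777645411127300=4894196422205298253024980 | T(28,13)=143271701777645411127300+27·16778377273555183648050=596287888163635369624650
i=29: T(29,12)=33819732719881270820297640+28·4894196422205298253024980=170857232541629621904997080 | T(29,13)=4894196422205298253024980+28·596287888163635369624650=21590257290787088602515180
Read c(29,12) = 170857232541629621904997080, c(29,13) = 21590257290787088602515180.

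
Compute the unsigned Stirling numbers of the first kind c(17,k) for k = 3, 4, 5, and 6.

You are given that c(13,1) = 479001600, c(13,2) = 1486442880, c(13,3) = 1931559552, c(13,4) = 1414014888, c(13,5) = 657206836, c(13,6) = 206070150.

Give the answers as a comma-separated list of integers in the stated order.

row 14: T[14][1]=13·479001600+0=6227020800  T[14][2]=13·1486442880+479001600=19802759040  T[14][3]=13·1931559552+1486442880=26596717056  T[14][4]=13·1414014888+1931559552=20313753096  T[14][5]=13·657206836+1414014888=9957703756  T[14][6]=13·206070150+657206836=3336118786
row 15: T[15][1]=14·6227020800+0=87178291200  T[15][2]=14·19802759040+6227020800=283465647360  T[15][3]=14·26596717056+19802759040=392156797824  T[15][4]=14·20313753096+26596717056=310989260400  T[15][5]=14·9957703756+20313753096=159721605680  T[15][6]=14·3336118786+9957703756=56663366760
row 16: T[16][2]=15·283465647360+87178291200=4339163001600  T[16][3]=15·392156797824+283465647360=6165817614720  T[16][4]=15·310989260400+392156797824=5056995703824  T[16][5]=15·159721605680+310989260400=2706813345600  T[16][6]=15·56663366760+159721605680=1009672107080
row 17: T[17][3]=16·6165817614720+4339163001600=102992244837120  T[17][4]=16·5056995703824+6165817614720=87077748875904  T[17][5]=16·2706813345600+5056995703824=48366009233424  T[17][6]=16·1009672107080+2706813345600=18861567058880
Read c(17,3) = 102992244837120, c(17,4) = 87077748875904, c(17,5) = 48366009233424, c(17,6) = 18861567058880.

102992244837120, 87077748875904, 48366009233424, 18861567058880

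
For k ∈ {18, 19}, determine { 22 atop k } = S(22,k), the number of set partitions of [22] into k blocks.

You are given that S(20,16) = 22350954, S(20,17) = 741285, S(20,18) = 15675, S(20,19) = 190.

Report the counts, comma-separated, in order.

53374629, 1389850

@21  (21,17):741285·17+22350954→34952799, (21,18):15675·18+741285→1023435, (21,19):190·19+15675→19285
@22  (22,18):1023435·18+34952799→53374629, (22,19):19285·19+1023435→1389850
Read S(22,18) = 53374629, S(22,19) = 1389850.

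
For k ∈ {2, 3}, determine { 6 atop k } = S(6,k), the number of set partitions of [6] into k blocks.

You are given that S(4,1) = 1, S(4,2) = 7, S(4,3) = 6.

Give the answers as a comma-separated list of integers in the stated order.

@5  (5,1):1·1+0→1, (5,2):7·2+1→15, (5,3):6·3+7→25
@6  (6,2):15·2+1→31, (6,3):25·3+15→90
Read S(6,2) = 31, S(6,3) = 90.

31, 90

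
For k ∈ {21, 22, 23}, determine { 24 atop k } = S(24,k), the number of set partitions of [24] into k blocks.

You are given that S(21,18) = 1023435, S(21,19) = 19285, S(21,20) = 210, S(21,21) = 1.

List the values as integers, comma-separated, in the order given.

@22  (22,19):19285·19+1023435→1389850, (22,20):210·20+19285→23485, (22,21):1·21+210→231, (22,22):0·22+1→1
@23  (23,20):23485·20+1389850→1859550, (23,21):231·21+23485→28336, (23,22):1·22+231→253, (23,23):0·23+1→1
@24  (24,21):28336·21+1859550→2454606, (24,22):253·22+28336→33902, (24,23):1·23+253→276
Read S(24,21) = 2454606, S(24,22) = 33902, S(24,23) = 276.

2454606, 33902, 276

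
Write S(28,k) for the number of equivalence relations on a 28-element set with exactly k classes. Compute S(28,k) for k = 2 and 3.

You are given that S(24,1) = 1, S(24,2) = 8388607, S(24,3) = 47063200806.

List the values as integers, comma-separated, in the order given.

row 25: T[25][1]=1·1+0=1  T[25][2]=2·8388607+1=16777215  T[25][3]=3·47063200806+8388607=141197991025
row 26: T[26][1]=1·1+0=1  T[26][2]=2·16777215+1=33554431  T[26][3]=3·141197991025+16777215=423610750290
row 27: T[27][1]=1·1+0=1  T[27][2]=2·33554431+1=67108863  T[27][3]=3·423610750290+33554431=1270865805301
row 28: T[28][2]=2·67108863+1=134217727  T[28][3]=3·1270865805301+67108863=3812664524766
Read S(28,2) = 134217727, S(28,3) = 3812664524766.

134217727, 3812664524766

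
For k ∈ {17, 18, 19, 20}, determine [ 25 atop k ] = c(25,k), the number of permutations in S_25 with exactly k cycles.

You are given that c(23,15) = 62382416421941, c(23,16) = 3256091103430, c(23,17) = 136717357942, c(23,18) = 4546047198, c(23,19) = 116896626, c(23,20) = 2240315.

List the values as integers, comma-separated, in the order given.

@24  (24,16):3256091103430·23+62382416421941→137272511800831, (24,17):136717357942·23+3256091103430→6400590336096, (24,18):4546047198·23+136717357942→241276443496, (24,19):116896626·23+4546047198→7234669596, (24,20):2240315·23+116896626→168423871
@25  (25,17):6400590336096·24+137272511800831→290886679867135, (25,18):241276443496·24+6400590336096→12191224980000, (25,19):7234669596·24+241276443496→414908513800, (25,20):168423871·24+7234669596→11276842500
Read c(25,17) = 290886679867135, c(25,18) = 12191224980000, c(25,19) = 414908513800, c(25,20) = 11276842500.

290886679867135, 12191224980000, 414908513800, 11276842500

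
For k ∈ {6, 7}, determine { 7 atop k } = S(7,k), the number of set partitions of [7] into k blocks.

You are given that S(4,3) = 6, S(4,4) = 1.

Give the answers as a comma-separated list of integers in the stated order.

21, 1

i=5: T(5,4)=6+4·1=10 | T(5,5)=1+5·0=1
i=6: T(6,5)=10+5·1=15 | T(6,6)=1+6·0=1
i=7: T(7,6)=15+6·1=21 | T(7,7)=1+7·0=1
Read S(7,6) = 21, S(7,7) = 1.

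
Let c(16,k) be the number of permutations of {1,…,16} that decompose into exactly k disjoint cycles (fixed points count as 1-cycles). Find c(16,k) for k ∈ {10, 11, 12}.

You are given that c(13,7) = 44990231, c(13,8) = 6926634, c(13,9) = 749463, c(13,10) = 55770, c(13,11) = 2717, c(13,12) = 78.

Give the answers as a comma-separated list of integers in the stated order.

@14  (14,8):6926634·13+44990231→135036473, (14,9):749463·13+6926634→16669653, (14,10):55770·13+749463→1474473, (14,11):2717·13+55770→91091, (14,12):78·13+2717→3731
@15  (15,9):16669653·14+135036473→368411615, (15,10):1474473·14+16669653→37312275, (15,11):91091·14+1474473→2749747, (15,12):3731·14+91091→143325
@16  (16,10):37312275·15+368411615→928095740, (16,11):2749747·15+37312275→78558480, (16,12):143325·15+2749747→4899622
Read c(16,10) = 928095740, c(16,11) = 78558480, c(16,12) = 4899622.

928095740, 78558480, 4899622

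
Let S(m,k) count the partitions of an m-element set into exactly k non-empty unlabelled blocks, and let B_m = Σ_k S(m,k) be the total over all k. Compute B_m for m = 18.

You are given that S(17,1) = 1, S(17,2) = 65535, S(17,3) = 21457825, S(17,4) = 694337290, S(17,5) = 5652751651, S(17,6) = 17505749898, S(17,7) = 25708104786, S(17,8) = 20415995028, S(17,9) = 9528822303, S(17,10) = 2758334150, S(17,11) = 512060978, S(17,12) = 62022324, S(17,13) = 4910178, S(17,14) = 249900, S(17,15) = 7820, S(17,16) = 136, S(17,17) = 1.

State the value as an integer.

i=18: T(18,1)=0+1·1=1 | T(18,2)=1+2·65535=131071 | T(18,3)=65535+3·21457825=64439010 | T(18,4)=21457825+4·694337290=2798806985 | T(18,5)=694337290+5·5652751651=28958095545 | T(18,6)=5652751651+6·17505749898=110687251039 | T(18,7)=17505749898+7·25708104786=197462483400 | T(18,8)=25708104786+8·20415995028=189036065010 | T(18,9)=20415995028+9·9528822303=106175395755 | T(18,10)=9528822303+10·2758334150=37112163803 | T(18,11)=2758334150+11·512060978=8391004908 | T(18,12)=512060978+12·62022324=1256328866 | T(18,13)=62022324+13·4910178=125854638 | T(18,14)=4910178+14·249900=8408778 | T(18,15)=249900+15·7820=367200 | T(18,16)=7820+16·136=9996 | T(18,17)=136+17·1=153 | T(18,18)=1+18·0=1
B_18 = ΣS(18,k) = 1+131071+64439010+2798806985+28958095545+110687251039+197462483400+189036065010+106175395755+37112163803+8391004908+1256328866+125854638+8408778+367200+9996+153+1 = 682076806159

682076806159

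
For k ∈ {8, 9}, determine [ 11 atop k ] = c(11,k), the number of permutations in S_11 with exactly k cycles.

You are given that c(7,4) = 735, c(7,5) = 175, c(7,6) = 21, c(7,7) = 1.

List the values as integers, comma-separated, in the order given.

row 8: T[8][5]=7·175+735=1960  T[8][6]=7·21+175=322  T[8][7]=7·1+21=28  T[8][8]=7·0+1=1
row 9: T[9][6]=8·322+1960=4536  T[9][7]=8·28+322=546  T[9][8]=8·1+28=36  T[9][9]=8·0+1=1
row 10: T[10][7]=9·546+4536=9450  T[10][8]=9·36+546=870  T[10][9]=9·1+36=45
row 11: T[11][8]=10·870+9450=18150  T[11][9]=10·45+870=1320
Read c(11,8) = 18150, c(11,9) = 1320.

18150, 1320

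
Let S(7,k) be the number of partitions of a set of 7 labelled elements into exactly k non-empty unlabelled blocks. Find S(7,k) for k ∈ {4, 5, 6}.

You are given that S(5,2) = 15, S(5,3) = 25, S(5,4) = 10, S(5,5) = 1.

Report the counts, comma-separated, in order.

350, 140, 21

r6: T_6,3=3×25+15=90; T_6,4=4×10+25=65; T_6,5=5×1+10=15; T_6,6=6×0+1=1
r7: T_7,4=4×65+90=350; T_7,5=5×15+65=140; T_7,6=6×1+15=21
Read S(7,4) = 350, S(7,5) = 140, S(7,6) = 21.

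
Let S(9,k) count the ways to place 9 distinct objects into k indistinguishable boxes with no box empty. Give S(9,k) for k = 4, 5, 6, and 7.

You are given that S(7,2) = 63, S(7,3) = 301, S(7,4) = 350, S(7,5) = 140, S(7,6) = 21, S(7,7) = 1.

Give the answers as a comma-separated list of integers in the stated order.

7770, 6951, 2646, 462

i=8: T(8,3)=63+3·301=966 | T(8,4)=301+4·350=1701 | T(8,5)=350+5·140=1050 | T(8,6)=140+6·21=266 | T(8,7)=21+7·1=28
i=9: T(9,4)=966+4·1701=7770 | T(9,5)=1701+5·1050=6951 | T(9,6)=1050+6·266=2646 | T(9,7)=266+7·28=462
Read S(9,4) = 7770, S(9,5) = 6951, S(9,6) = 2646, S(9,7) = 462.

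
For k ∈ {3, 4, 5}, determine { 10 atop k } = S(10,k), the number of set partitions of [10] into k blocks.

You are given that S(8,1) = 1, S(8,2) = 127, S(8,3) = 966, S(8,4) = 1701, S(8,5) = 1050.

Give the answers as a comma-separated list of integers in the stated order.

row 9: T[9][2]=2·127+1=255  T[9][3]=3·966+127=3025  T[9][4]=4·1701+966=7770  T[9][5]=5·1050+1701=6951
row 10: T[10][3]=3·3025+255=9330  T[10][4]=4·7770+3025=34105  T[10][5]=5·6951+7770=42525
Read S(10,3) = 9330, S(10,4) = 34105, S(10,5) = 42525.

9330, 34105, 42525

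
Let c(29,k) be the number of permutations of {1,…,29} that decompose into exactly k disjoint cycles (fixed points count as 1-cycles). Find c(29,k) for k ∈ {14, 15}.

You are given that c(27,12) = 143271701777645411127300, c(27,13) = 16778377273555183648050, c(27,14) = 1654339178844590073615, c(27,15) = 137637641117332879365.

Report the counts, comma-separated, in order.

@28  (28,13):16778377273555183648050·27+143271701777645411127300→596287888163635369624650, (28,14):1654339178844590073615·27+16778377273555183648050→61445535102359115635655, (28,15):137637641117332879365·27+1654339178844590073615→5370555489012577816470
@29  (29,14):61445535102359115635655·28+596287888163635369624650→2316762871029690607422990, (29,15):5370555489012577816470·28+61445535102359115635655→211821088794711294496815
Read c(29,14) = 2316762871029690607422990, c(29,15) = 211821088794711294496815.

2316762871029690607422990, 211821088794711294496815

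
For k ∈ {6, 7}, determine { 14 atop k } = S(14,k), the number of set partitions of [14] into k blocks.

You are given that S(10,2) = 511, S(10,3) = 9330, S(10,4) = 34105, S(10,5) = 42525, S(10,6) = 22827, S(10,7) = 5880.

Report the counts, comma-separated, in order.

63436373, 49329280

row 11: T[11][3]=3·9330+511=28501  T[11][4]=4·34105+9330=145750  T[11][5]=5·42525+34105=246730  T[11][6]=6·22827+42525=179487  T[11][7]=7·5880+22827=63987
row 12: T[12][4]=4·145750+28501=611501  T[12][5]=5·246730+145750=1379400  T[12][6]=6·179487+246730=1323652  T[12][7]=7·63987+179487=627396
row 13: T[13][5]=5·1379400+611501=7508501  T[13][6]=6·1323652+1379400=9321312  T[13][7]=7·627396+1323652=5715424
row 14: T[14][6]=6·9321312+7508501=63436373  T[14][7]=7·5715424+9321312=49329280
Read S(14,6) = 63436373, S(14,7) = 49329280.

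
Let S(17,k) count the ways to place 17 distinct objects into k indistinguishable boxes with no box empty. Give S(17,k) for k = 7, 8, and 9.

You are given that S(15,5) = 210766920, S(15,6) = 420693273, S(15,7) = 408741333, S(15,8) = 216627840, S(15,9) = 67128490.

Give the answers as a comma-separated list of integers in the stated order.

25708104786, 20415995028, 9528822303

row 16: T[16][6]=6·420693273+210766920=2734926558  T[16][7]=7·408741333+420693273=3281882604  T[16][8]=8·216627840+408741333=2141764053  T[16][9]=9·67128490+216627840=820784250
row 17: T[17][7]=7·3281882604+2734926558=25708104786  T[17][8]=8·2141764053+3281882604=20415995028  T[17][9]=9·820784250+2141764053=9528822303
Read S(17,7) = 25708104786, S(17,8) = 20415995028, S(17,9) = 9528822303.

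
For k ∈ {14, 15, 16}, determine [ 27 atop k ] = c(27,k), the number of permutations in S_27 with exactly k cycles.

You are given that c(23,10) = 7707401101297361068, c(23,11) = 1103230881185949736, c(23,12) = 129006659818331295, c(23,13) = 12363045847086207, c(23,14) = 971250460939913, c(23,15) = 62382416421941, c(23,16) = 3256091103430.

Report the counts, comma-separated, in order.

1654339178844590073615, 137637641117332879365, 9666373658466991050

i=24: T(24,11)=7707401101297361068+23·1103230881185949736=33081711368574204996 | T(24,12)=1103230881185949736+23·129006659818331295=4070384057007569521 | T(24,13)=129006659818331295+23·12363045847086207=413356714301314056 | T(24,14)=12363045847086207+23·971250460939913=34701806448704206 | T(24,15)=971250460939913+23·62382416421941=2406046038644556 | T(24,16)=62382416421941+23·3256091103430=137272511800831
i=25: T(25,12)=33081711368574204996+24·4070384057007569521=130770928736755873500 | T(25,13)=4070384057007569521+24·413356714301314056=13990945200239106865 | T(25,14)=413356714301314056+24·34701806448704206=1246200069070215000 | T(25,15)=34701806448704206+24·2406046038644556=92446911376173550 | T(25,16)=2406046038644556+24·137272511800831=5700586321864500
i=26: T(26,13)=130770928736755873500+25·13990945200239106865=480544558742733545125 | T(26,14)=13990945200239106865+25·1246200069070215000=45145946926994481865 | T(26,15)=1246200069070215000+25·92446911376173550=3557372853474553750 | T(26,16)=92446911376173550+25·5700586321864500=234961569422786050
i=27: T(27,14)=480544558742733545125+26·45145946926994481865=1654339178844590073615 | T(27,15)=45145946926994481865+26·3557372853474553750=137637641117332879365 | T(27,16)=3557372853474553750+26·234961569422786050=9666373658466991050
Read c(27,14) = 1654339178844590073615, c(27,15) = 137637641117332879365, c(27,16) = 9666373658466991050.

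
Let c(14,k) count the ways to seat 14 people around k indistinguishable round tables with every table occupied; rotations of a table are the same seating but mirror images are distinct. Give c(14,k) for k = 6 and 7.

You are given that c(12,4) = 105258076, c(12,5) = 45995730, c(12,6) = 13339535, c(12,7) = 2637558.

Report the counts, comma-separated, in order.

[13] T[13,5]:12*45995730+105258076=657206836 · T[13,6]:12*13339535+45995730=206070150 · T[13,7]:12*2637558+13339535=44990231
[14] T[14,6]:13*206070150+657206836=3336118786 · T[14,7]:13*44990231+206070150=790943153
Read c(14,6) = 3336118786, c(14,7) = 790943153.

3336118786, 790943153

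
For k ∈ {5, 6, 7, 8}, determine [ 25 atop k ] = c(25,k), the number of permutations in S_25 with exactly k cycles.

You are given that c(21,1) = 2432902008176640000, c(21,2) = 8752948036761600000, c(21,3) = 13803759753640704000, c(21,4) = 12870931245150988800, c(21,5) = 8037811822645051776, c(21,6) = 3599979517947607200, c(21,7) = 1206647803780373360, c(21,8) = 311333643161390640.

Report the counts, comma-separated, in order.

[22] T[22,2]:21*8752948036761600000+2432902008176640000=186244810780170240000 · T[22,3]:21*13803759753640704000+8752948036761600000=298631902863216384000 · T[22,4]:21*12870931245150988800+13803759753640704000=284093315901811468800 · T[22,5]:21*8037811822645051776+12870931245150988800=181664979520697076096 · T[22,6]:21*3599979517947607200+8037811822645051776=83637381699544802976 · T[22,7]:21*1206647803780373360+3599979517947607200=28939583397335447760 · T[22,8]:21*311333643161390640+1206647803780373360=7744654310169576800
[23] T[23,3]:22*298631902863216384000+186244810780170240000=6756146673770930688000 · T[23,4]:22*284093315901811468800+298631902863216384000=6548684852703068697600 · T[23,5]:22*181664979520697076096+284093315901811468800=4280722865357147142912 · T[23,6]:22*83637381699544802976+181664979520697076096=2021687376910682741568 · T[23,7]:22*28939583397335447760+83637381699544802976=720308216440924653696 · T[23,8]:22*7744654310169576800+28939583397335447760=199321978221066137360
[24] T[24,4]:23*6548684852703068697600+6756146673770930688000=157375898285941510732800 · T[24,5]:23*4280722865357147142912+6548684852703068697600=105005310755917452984576 · T[24,6]:23*2021687376910682741568+4280722865357147142912=50779532534302850198976 · T[24,7]:23*720308216440924653696+2021687376910682741568=18588776355051949776576 · T[24,8]:23*199321978221066137360+720308216440924653696=5304713715525445812976
[25] T[25,5]:24*105005310755917452984576+157375898285941510732800=2677503356427960382362624 · T[25,6]:24*50779532534302850198976+105005310755917452984576=1323714091579185857760000 · T[25,7]:24*18588776355051949776576+50779532534302850198976=496910165055549644836800 · T[25,8]:24*5304713715525445812976+18588776355051949776576=145901905527662649288000
Read c(25,5) = 2677503356427960382362624, c(25,6) = 1323714091579185857760000, c(25,7) = 496910165055549644836800, c(25,8) = 145901905527662649288000.

2677503356427960382362624, 1323714091579185857760000, 496910165055549644836800, 145901905527662649288000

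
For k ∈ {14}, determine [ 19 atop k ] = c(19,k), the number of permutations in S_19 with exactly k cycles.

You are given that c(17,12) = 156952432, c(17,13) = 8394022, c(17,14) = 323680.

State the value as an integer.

r18: T_18,13=17×8394022+156952432=299650806; T_18,14=17×323680+8394022=13896582
r19: T_19,14=18×13896582+299650806=549789282
Read c(19,14) = 549789282.

549789282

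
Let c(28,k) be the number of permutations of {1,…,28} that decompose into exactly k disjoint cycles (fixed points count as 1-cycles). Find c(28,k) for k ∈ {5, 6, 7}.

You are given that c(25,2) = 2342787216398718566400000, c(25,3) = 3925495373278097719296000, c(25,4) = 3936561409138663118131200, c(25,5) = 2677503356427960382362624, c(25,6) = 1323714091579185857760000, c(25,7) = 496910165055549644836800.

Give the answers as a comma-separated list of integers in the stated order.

55278125307966865191587481600, 28969458895980281319670568448, 11616723683566425573507775872

@26  (26,3):3925495373278097719296000·25+2342787216398718566400000→100480171548351161548800000, (26,4):3936561409138663118131200·25+3925495373278097719296000→102339530601744675672576000, (26,5):2677503356427960382362624·25+3936561409138663118131200→70874145319837672677196800, (26,6):1323714091579185857760000·25+2677503356427960382362624→35770355645907606826362624, (26,7):496910165055549644836800·25+1323714091579185857760000→13746468217967926978680000
@27  (27,4):102339530601744675672576000·26+100480171548351161548800000→2761307967193712729035776000, (27,5):70874145319837672677196800·26+102339530601744675672576000→1945067308917524165279692800, (27,6):35770355645907606826362624·26+70874145319837672677196800→1000903392113435450162625024, (27,7):13746468217967926978680000·26+35770355645907606826362624→393178529313073708272042624
@28  (28,5):1945067308917524165279692800·27+2761307967193712729035776000→55278125307966865191587481600, (28,6):1000903392113435450162625024·27+1945067308917524165279692800→28969458895980281319670568448, (28,7):393178529313073708272042624·27+1000903392113435450162625024→11616723683566425573507775872
Read c(28,5) = 55278125307966865191587481600, c(28,6) = 28969458895980281319670568448, c(28,7) = 11616723683566425573507775872.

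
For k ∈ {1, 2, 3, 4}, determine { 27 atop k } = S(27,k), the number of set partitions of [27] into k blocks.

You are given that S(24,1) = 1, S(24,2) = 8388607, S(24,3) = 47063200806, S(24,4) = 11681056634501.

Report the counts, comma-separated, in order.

i=25: T(25,1)=0+1·1=1 | T(25,2)=1+2·8388607=16777215 | T(25,3)=8388607+3·47063200806=141197991025 | T(25,4)=47063200806+4·11681056634501=46771289738810
i=26: T(26,1)=0+1·1=1 | T(26,2)=1+2·16777215=33554431 | T(26,3)=16777215+3·141197991025=423610750290 | T(26,4)=141197991025+4·46771289738810=187226356946265
i=27: T(27,1)=0+1·1=1 | T(27,2)=1+2·33554431=67108863 | T(27,3)=33554431+3·423610750290=1270865805301 | T(27,4)=423610750290+4·187226356946265=749329038535350
Read S(27,1) = 1, S(27,2) = 67108863, S(27,3) = 1270865805301, S(27,4) = 749329038535350.

1, 67108863, 1270865805301, 749329038535350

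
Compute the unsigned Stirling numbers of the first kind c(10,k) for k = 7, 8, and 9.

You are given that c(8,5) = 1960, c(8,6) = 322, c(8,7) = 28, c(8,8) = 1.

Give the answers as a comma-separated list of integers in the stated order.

[9] T[9,6]:8*322+1960=4536 · T[9,7]:8*28+322=546 · T[9,8]:8*1+28=36 · T[9,9]:8*0+1=1
[10] T[10,7]:9*546+4536=9450 · T[10,8]:9*36+546=870 · T[10,9]:9*1+36=45
Read c(10,7) = 9450, c(10,8) = 870, c(10,9) = 45.

9450, 870, 45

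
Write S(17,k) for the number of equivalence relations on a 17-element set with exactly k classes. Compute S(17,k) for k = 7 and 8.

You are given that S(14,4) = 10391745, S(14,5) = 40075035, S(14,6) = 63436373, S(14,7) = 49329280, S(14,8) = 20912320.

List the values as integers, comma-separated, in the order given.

25708104786, 20415995028

r15: T_15,5=5×40075035+10391745=210766920; T_15,6=6×63436373+40075035=420693273; T_15,7=7×49329280+63436373=408741333; T_15,8=8×20912320+49329280=216627840
r16: T_16,6=6×420693273+210766920=2734926558; T_16,7=7×408741333+420693273=3281882604; T_16,8=8×216627840+408741333=2141764053
r17: T_17,7=7×3281882604+2734926558=25708104786; T_17,8=8×2141764053+3281882604=20415995028
Read S(17,7) = 25708104786, S(17,8) = 20415995028.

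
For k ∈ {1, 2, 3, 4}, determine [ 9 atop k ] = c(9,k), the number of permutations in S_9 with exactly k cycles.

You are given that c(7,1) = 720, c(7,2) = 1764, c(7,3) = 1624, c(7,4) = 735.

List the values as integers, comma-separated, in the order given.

40320, 109584, 118124, 67284

@8  (8,1):720·7+0→5040, (8,2):1764·7+720→13068, (8,3):1624·7+1764→13132, (8,4):735·7+1624→6769
@9  (9,1):5040·8+0→40320, (9,2):13068·8+5040→109584, (9,3):13132·8+13068→118124, (9,4):6769·8+13132→67284
Read c(9,1) = 40320, c(9,2) = 109584, c(9,3) = 118124, c(9,4) = 67284.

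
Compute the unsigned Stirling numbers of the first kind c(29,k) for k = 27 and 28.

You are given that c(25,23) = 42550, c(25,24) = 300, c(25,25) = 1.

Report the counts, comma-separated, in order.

@26  (26,24):300·25+42550→50050, (26,25):1·25+300→325, (26,26):0·25+1→1
@27  (27,25):325·26+50050→58500, (27,26):1·26+325→351, (27,27):0·26+1→1
@28  (28,26):351·27+58500→67977, (28,27):1·27+351→378, (28,28):0·27+1→1
@29  (29,27):378·28+67977→78561, (29,28):1·28+378→406
Read c(29,27) = 78561, c(29,28) = 406.

78561, 406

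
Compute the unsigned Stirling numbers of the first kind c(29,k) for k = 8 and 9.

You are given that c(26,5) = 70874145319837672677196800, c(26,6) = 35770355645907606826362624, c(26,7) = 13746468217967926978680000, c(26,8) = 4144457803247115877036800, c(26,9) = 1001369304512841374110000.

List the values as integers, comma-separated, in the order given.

[27] T[27,6]:26*35770355645907606826362624+70874145319837672677196800=1000903392113435450162625024 · T[27,7]:26*13746468217967926978680000+35770355645907606826362624=393178529313073708272042624 · T[27,8]:26*4144457803247115877036800+13746468217967926978680000=121502371102392939781636800 · T[27,9]:26*1001369304512841374110000+4144457803247115877036800=30180059720580991603896800
[28] T[28,7]:27*393178529313073708272042624+1000903392113435450162625024=11616723683566425573507775872 · T[28,8]:27*121502371102392939781636800+393178529313073708272042624=3673742549077683082376236224 · T[28,9]:27*30180059720580991603896800+121502371102392939781636800=936363983558079713086850400
[29] T[29,8]:28*3673742549077683082376236224+11616723683566425573507775872=114481515057741551880042390144 · T[29,9]:28*936363983558079713086850400+3673742549077683082376236224=29891934088703915048808047424
Read c(29,8) = 114481515057741551880042390144, c(29,9) = 29891934088703915048808047424.

114481515057741551880042390144, 29891934088703915048808047424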